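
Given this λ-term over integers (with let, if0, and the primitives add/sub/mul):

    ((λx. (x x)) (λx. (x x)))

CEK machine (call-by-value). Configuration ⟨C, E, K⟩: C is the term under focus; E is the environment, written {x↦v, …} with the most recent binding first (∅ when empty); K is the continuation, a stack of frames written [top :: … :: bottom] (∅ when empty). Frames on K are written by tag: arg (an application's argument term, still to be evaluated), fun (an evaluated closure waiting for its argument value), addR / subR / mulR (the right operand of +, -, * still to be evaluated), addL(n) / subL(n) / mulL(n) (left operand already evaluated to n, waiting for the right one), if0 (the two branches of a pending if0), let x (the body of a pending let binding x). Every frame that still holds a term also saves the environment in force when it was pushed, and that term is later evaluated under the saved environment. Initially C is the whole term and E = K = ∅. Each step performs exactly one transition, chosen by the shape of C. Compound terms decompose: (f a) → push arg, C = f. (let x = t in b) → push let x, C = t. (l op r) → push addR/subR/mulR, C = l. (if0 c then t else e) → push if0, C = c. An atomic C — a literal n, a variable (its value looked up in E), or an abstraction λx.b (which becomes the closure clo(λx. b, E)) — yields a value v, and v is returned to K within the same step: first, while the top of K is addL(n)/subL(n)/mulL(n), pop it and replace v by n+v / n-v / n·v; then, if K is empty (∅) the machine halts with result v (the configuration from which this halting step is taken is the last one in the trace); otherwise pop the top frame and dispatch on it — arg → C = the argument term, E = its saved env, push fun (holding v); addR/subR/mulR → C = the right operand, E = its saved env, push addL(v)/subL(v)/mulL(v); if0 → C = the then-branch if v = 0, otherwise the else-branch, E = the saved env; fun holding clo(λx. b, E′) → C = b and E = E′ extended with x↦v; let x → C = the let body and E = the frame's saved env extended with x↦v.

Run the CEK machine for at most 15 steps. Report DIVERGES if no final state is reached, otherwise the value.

Answer: DIVERGES (no final state within 15 steps)

Derivation:
[0] ⟨C=((λx. (x x)) (λx. (x x))); E=∅; K=∅⟩
[1] ⟨C=(λx. (x x)); E=∅; K=[arg]⟩
[2] ⟨C=(λx. (x x)); E=∅; K=[fun]⟩
[3] ⟨C=(x x); E={x↦clo(λx. (x x), ∅)}; K=∅⟩
[4] ⟨C=x; E={x↦clo(λx. (x x), ∅)}; K=[arg]⟩
[5] ⟨C=x; E={x↦clo(λx. (x x), ∅)}; K=[fun]⟩
… configuration repeats with period 3 (steps 3–5 recur indefinitely) …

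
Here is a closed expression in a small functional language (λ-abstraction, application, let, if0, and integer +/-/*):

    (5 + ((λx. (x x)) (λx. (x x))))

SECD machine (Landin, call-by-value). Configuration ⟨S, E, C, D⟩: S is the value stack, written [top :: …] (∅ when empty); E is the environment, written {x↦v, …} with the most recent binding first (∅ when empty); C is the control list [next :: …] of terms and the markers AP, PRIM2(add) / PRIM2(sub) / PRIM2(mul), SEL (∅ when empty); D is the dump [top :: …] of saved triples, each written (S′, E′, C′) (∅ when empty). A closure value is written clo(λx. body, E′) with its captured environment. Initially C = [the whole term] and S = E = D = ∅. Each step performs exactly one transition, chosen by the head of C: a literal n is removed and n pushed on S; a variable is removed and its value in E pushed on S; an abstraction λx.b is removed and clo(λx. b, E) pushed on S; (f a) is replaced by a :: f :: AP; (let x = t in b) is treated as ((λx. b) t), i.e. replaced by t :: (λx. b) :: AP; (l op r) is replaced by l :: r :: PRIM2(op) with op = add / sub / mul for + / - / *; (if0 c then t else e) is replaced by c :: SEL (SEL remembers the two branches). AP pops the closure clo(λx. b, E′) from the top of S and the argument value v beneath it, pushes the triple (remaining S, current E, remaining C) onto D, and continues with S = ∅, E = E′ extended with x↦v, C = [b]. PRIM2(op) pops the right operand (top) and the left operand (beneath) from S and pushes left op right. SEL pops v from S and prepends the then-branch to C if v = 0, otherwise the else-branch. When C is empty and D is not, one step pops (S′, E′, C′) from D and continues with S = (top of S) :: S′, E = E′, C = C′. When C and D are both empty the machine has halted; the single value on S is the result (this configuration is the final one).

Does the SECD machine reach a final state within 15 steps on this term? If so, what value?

step 0: [S=∅ | E=∅ | C=[(5 + ((λx. (x x)) (λx. (x x))))] | D=∅]
step 1: [S=∅ | E=∅ | C=[5 :: ((λx. (x x)) (λx. (x x))) :: PRIM2(add)] | D=∅]
step 2: [S=[5] | E=∅ | C=[((λx. (x x)) (λx. (x x))) :: PRIM2(add)] | D=∅]
step 3: [S=[5] | E=∅ | C=[(λx. (x x)) :: (λx. (x x)) :: AP :: PRIM2(add)] | D=∅]
step 4: [S=[clo(λx. (x x), ∅) :: 5] | E=∅ | C=[(λx. (x x)) :: AP :: PRIM2(add)] | D=∅]
step 5: [S=[clo(λx. (x x), ∅) :: clo(λx. (x x), ∅) :: 5] | E=∅ | C=[AP :: PRIM2(add)] | D=∅]
step 6: [S=∅ | E={x↦clo(λx. (x x), ∅)} | C=[(x x)] | D=[([5], ∅, [PRIM2(add)])]]
step 7: [S=∅ | E={x↦clo(λx. (x x), ∅)} | C=[x :: x :: AP] | D=[([5], ∅, [PRIM2(add)])]]
step 8: [S=[clo(λx. (x x), ∅)] | E={x↦clo(λx. (x x), ∅)} | C=[x :: AP] | D=[([5], ∅, [PRIM2(add)])]]
step 9: [S=[clo(λx. (x x), ∅) :: clo(λx. (x x), ∅)] | E={x↦clo(λx. (x x), ∅)} | C=[AP] | D=[([5], ∅, [PRIM2(add)])]]
step 10: [S=∅ | E={x↦clo(λx. (x x), ∅)} | C=[(x x)] | D=[(∅, {x↦clo(λx. (x x), ∅)}, ∅) :: ([5], ∅, [PRIM2(add)])]]
step 11: [S=∅ | E={x↦clo(λx. (x x), ∅)} | C=[x :: x :: AP] | D=[(∅, {x↦clo(λx. (x x), ∅)}, ∅) :: ([5], ∅, [PRIM2(add)])]]
step 12: [S=[clo(λx. (x x), ∅)] | E={x↦clo(λx. (x x), ∅)} | C=[x :: AP] | D=[(∅, {x↦clo(λx. (x x), ∅)}, ∅) :: ([5], ∅, [PRIM2(add)])]]
step 13: [S=[clo(λx. (x x), ∅) :: clo(λx. (x x), ∅)] | E={x↦clo(λx. (x x), ∅)} | C=[AP] | D=[(∅, {x↦clo(λx. (x x), ∅)}, ∅) :: ([5], ∅, [PRIM2(add)])]]
step 14: [S=∅ | E={x↦clo(λx. (x x), ∅)} | C=[(x x)] | D=[(∅, {x↦clo(λx. (x x), ∅)}, ∅) :: (∅, {x↦clo(λx. (x x), ∅)}, ∅) :: ([5], ∅, [PRIM2(add)])]]
step 15: [S=∅ | E={x↦clo(λx. (x x), ∅)} | C=[x :: x :: AP] | D=[(∅, {x↦clo(λx. (x x), ∅)}, ∅) :: (∅, {x↦clo(λx. (x x), ∅)}, ∅) :: ([5], ∅, [PRIM2(add)])]]
→ 15 transitions taken and the configuration is still not final: no result within 15 steps

Answer: DIVERGES (no final state within 15 steps)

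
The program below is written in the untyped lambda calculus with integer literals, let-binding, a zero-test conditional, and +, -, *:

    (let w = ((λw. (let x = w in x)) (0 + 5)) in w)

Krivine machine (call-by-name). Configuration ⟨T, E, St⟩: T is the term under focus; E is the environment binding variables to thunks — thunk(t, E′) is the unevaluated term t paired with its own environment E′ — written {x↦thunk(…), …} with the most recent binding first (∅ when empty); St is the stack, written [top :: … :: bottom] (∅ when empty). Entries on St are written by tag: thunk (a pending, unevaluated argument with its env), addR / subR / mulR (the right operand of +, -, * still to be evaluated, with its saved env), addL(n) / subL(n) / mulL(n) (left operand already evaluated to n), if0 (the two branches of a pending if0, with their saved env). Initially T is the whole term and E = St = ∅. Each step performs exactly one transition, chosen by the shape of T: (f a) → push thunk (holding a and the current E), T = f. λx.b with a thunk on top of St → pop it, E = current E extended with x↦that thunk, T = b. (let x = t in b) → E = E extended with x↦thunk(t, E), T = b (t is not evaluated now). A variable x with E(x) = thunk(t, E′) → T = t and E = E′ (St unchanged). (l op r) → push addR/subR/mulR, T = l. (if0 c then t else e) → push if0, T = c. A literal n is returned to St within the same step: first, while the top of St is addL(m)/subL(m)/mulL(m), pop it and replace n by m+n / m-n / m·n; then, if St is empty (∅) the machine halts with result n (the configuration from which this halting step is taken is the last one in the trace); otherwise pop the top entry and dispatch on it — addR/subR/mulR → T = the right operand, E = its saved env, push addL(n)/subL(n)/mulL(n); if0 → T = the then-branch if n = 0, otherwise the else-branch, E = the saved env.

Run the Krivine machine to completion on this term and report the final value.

[0] ⟨T=(let w = ((λw. (let x = w in x)) (0 + 5)) in w); E=∅; St=∅⟩
[1] ⟨T=w; E={w↦thunk(((λw. (let x = w in x)) (0 + 5)), ∅)}; St=∅⟩
[2] ⟨T=((λw. (let x = w in x)) (0 + 5)); E=∅; St=∅⟩
[3] ⟨T=(λw. (let x = w in x)); E=∅; St=[thunk]⟩
[4] ⟨T=(let x = w in x); E={w↦thunk((0 + 5), ∅)}; St=∅⟩
[5] ⟨T=x; E={x↦thunk(w, {w↦thunk((0 + 5), ∅)}), w↦thunk((0 + 5), ∅)}; St=∅⟩
[6] ⟨T=w; E={w↦thunk((0 + 5), ∅)}; St=∅⟩
[7] ⟨T=(0 + 5); E=∅; St=∅⟩
[8] ⟨T=0; E=∅; St=[addR]⟩
[9] ⟨T=5; E=∅; St=[addL(0)]⟩
→ final value 5

Answer: 5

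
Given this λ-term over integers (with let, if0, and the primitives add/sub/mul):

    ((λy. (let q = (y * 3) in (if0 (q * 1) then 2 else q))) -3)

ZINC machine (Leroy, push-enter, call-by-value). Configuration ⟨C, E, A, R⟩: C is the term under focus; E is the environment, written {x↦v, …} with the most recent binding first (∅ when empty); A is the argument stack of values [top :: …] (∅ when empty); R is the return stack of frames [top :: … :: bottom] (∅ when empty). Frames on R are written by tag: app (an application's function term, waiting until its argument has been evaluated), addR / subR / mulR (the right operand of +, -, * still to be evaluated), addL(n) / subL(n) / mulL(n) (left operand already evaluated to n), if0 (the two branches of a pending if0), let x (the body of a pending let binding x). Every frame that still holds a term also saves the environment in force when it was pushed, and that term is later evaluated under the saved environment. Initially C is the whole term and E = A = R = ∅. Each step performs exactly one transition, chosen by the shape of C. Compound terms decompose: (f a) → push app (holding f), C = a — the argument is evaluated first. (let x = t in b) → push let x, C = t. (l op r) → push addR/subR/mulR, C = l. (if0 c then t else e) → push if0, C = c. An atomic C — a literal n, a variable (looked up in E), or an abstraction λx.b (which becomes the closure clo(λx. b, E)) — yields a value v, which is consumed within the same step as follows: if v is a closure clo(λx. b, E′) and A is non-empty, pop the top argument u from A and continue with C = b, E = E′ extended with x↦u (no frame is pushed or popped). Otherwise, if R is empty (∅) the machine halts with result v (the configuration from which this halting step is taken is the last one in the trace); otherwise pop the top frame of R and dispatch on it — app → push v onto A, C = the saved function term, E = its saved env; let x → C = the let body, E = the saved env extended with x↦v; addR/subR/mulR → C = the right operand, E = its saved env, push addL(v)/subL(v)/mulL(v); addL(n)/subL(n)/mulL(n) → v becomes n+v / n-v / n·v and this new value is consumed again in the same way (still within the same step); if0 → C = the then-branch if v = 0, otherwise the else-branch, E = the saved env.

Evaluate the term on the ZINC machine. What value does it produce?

0. [C=((λy. (let q = (y * 3) in (if0 (q * 1) then 2 else q))) -3) | E=∅ | A=∅ | R=∅]
1. [C=-3 | E=∅ | A=∅ | R=[app]]
2. [C=(λy. (let q = (y * 3) in (if0 (q * 1) then 2 else q))) | E=∅ | A=[-3] | R=∅]
3. [C=(let q = (y * 3) in (if0 (q * 1) then 2 else q)) | E={y↦-3} | A=∅ | R=∅]
4. [C=(y * 3) | E={y↦-3} | A=∅ | R=[let q]]
5. [C=y | E={y↦-3} | A=∅ | R=[mulR :: let q]]
6. [C=3 | E={y↦-3} | A=∅ | R=[mulL(-3) :: let q]]
7. [C=(if0 (q * 1) then 2 else q) | E={q↦-9, y↦-3} | A=∅ | R=∅]
8. [C=(q * 1) | E={q↦-9, y↦-3} | A=∅ | R=[if0]]
9. [C=q | E={q↦-9, y↦-3} | A=∅ | R=[mulR :: if0]]
10. [C=1 | E={q↦-9, y↦-3} | A=∅ | R=[mulL(-9) :: if0]]
11. [C=q | E={q↦-9, y↦-3} | A=∅ | R=∅]
→ final value -9

Answer: -9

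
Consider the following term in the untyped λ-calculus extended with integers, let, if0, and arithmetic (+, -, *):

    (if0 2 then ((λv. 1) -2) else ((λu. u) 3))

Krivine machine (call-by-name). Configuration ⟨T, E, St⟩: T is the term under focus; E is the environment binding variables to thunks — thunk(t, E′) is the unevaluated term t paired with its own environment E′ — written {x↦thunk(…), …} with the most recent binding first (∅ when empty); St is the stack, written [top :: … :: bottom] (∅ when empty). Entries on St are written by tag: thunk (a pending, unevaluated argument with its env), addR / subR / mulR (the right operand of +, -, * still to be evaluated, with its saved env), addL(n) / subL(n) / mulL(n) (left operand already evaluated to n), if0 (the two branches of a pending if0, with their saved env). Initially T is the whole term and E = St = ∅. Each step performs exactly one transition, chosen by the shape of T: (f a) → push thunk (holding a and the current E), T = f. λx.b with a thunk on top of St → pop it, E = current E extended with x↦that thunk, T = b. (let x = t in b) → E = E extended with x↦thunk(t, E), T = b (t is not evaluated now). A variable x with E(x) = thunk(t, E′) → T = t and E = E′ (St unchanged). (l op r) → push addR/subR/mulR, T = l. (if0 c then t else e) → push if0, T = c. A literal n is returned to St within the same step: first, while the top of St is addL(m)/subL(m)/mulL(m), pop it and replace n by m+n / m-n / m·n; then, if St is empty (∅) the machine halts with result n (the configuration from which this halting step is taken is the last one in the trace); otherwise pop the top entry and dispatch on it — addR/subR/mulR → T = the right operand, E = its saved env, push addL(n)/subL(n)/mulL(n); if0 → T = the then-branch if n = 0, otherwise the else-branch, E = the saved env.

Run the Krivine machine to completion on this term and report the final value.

Answer: 3

Derivation:
0. [T=(if0 2 then ((λv. 1) -2) else ((λu. u) 3)) | E=∅ | St=∅]
1. [T=2 | E=∅ | St=[if0]]
2. [T=((λu. u) 3) | E=∅ | St=∅]
3. [T=(λu. u) | E=∅ | St=[thunk]]
4. [T=u | E={u↦thunk(3, ∅)} | St=∅]
5. [T=3 | E=∅ | St=∅]
→ final value 3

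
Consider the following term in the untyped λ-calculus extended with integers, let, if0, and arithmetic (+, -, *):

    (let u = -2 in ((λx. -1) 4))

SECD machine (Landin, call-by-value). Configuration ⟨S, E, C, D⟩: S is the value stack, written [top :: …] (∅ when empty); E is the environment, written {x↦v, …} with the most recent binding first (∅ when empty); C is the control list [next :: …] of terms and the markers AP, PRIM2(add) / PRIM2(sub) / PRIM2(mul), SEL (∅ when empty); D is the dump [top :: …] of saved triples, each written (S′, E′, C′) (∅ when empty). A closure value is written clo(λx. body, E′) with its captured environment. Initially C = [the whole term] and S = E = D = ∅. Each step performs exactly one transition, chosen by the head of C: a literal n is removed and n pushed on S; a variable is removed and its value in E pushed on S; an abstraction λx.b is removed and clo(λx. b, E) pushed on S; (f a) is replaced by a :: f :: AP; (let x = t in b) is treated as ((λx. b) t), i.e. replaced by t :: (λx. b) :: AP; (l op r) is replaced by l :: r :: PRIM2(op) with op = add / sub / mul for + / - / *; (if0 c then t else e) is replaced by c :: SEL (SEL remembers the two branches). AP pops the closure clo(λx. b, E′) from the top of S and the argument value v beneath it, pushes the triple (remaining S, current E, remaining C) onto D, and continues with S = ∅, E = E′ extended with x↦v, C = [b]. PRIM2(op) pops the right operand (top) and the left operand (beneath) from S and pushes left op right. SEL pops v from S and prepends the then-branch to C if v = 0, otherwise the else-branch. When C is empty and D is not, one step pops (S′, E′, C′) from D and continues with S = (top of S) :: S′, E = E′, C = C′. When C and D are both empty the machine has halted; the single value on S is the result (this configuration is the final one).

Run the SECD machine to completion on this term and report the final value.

step 0: [S=∅ | E=∅ | C=[(let u = -2 in ((λx. -1) 4))] | D=∅]
step 1: [S=∅ | E=∅ | C=[-2 :: (λu. ((λx. -1) 4)) :: AP] | D=∅]
step 2: [S=[-2] | E=∅ | C=[(λu. ((λx. -1) 4)) :: AP] | D=∅]
step 3: [S=[clo(λu. ((λx. -1) 4), ∅) :: -2] | E=∅ | C=[AP] | D=∅]
step 4: [S=∅ | E={u↦-2} | C=[((λx. -1) 4)] | D=[(∅, ∅, ∅)]]
step 5: [S=∅ | E={u↦-2} | C=[4 :: (λx. -1) :: AP] | D=[(∅, ∅, ∅)]]
step 6: [S=[4] | E={u↦-2} | C=[(λx. -1) :: AP] | D=[(∅, ∅, ∅)]]
step 7: [S=[clo(λx. -1, {u↦-2}) :: 4] | E={u↦-2} | C=[AP] | D=[(∅, ∅, ∅)]]
step 8: [S=∅ | E={x↦4, u↦-2} | C=[-1] | D=[(∅, {u↦-2}, ∅) :: (∅, ∅, ∅)]]
step 9: [S=[-1] | E={x↦4, u↦-2} | C=∅ | D=[(∅, {u↦-2}, ∅) :: (∅, ∅, ∅)]]
step 10: [S=[-1] | E={u↦-2} | C=∅ | D=[(∅, ∅, ∅)]]
step 11: [S=[-1] | E=∅ | C=∅ | D=∅]
→ final value -1

Answer: -1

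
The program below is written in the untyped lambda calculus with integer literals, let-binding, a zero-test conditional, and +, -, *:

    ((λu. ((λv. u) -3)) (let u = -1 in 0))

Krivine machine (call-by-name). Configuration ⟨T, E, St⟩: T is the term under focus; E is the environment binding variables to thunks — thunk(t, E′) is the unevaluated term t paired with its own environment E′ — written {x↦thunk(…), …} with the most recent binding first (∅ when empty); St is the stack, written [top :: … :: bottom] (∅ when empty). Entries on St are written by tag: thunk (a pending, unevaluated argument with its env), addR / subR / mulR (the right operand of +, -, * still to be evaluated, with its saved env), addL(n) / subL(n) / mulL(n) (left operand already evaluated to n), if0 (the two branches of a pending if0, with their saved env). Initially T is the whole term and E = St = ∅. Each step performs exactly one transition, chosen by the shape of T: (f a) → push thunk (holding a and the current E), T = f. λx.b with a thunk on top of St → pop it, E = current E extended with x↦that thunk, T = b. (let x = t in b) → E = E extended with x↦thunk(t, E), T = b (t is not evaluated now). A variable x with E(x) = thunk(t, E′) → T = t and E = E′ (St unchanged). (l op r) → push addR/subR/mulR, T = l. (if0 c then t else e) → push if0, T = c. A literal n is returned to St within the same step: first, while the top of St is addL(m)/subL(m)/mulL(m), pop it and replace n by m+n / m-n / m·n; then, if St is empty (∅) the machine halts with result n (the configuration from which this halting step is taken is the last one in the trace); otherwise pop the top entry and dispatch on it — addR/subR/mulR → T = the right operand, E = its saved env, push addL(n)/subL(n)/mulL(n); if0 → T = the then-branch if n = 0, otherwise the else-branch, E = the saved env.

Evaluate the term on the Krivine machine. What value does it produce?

t=0: <T=((λu. ((λv. u) -3)) (let u = -1 in 0)), E=∅, St=∅>
t=1: <T=(λu. ((λv. u) -3)), E=∅, St=[thunk]>
t=2: <T=((λv. u) -3), E={u↦thunk((let u = -1 in 0), ∅)}, St=∅>
t=3: <T=(λv. u), E={u↦thunk((let u = -1 in 0), ∅)}, St=[thunk]>
t=4: <T=u, E={v↦thunk(-3, {u↦thunk((let u = -1 in 0), ∅)}), u↦thunk((let u = -1 in 0), ∅)}, St=∅>
t=5: <T=(let u = -1 in 0), E=∅, St=∅>
t=6: <T=0, E={u↦thunk(-1, ∅)}, St=∅>
→ final value 0

Answer: 0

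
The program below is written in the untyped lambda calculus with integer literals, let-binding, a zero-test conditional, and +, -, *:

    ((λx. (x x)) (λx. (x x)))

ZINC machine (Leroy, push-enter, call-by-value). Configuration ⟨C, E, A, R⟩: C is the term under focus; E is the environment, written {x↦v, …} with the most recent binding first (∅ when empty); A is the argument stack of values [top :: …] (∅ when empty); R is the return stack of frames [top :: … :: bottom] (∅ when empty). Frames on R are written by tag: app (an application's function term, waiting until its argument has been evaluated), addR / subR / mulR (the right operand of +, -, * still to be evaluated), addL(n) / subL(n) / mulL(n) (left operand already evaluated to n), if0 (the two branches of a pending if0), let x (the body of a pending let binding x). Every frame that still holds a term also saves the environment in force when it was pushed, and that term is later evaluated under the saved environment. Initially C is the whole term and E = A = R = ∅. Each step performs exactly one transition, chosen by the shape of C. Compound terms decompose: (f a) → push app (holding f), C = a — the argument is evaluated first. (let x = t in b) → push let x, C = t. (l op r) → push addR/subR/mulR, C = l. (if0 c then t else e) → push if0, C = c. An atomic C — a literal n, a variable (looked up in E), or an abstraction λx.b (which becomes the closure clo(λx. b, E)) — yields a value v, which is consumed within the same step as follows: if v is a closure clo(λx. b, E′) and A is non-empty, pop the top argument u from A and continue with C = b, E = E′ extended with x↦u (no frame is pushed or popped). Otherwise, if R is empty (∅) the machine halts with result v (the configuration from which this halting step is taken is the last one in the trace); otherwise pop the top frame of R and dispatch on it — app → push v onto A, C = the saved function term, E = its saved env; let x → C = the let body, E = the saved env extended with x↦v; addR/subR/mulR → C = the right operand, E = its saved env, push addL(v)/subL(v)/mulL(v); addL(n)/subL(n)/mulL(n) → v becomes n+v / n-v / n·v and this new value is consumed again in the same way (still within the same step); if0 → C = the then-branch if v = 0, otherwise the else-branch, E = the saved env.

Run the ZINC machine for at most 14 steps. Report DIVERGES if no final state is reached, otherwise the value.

Answer: DIVERGES (no final state within 14 steps)

Derivation:
t=0: [C=((λx. (x x)) (λx. (x x))) | E=∅ | A=∅ | R=∅]
t=1: [C=(λx. (x x)) | E=∅ | A=∅ | R=[app]]
t=2: [C=(λx. (x x)) | E=∅ | A=[clo(λx. (x x), ∅)] | R=∅]
t=3: [C=(x x) | E={x↦clo(λx. (x x), ∅)} | A=∅ | R=∅]
t=4: [C=x | E={x↦clo(λx. (x x), ∅)} | A=∅ | R=[app]]
t=5: [C=x | E={x↦clo(λx. (x x), ∅)} | A=[clo(λx. (x x), ∅)] | R=∅]
… configuration repeats with period 3 (steps 3–5 recur indefinitely) …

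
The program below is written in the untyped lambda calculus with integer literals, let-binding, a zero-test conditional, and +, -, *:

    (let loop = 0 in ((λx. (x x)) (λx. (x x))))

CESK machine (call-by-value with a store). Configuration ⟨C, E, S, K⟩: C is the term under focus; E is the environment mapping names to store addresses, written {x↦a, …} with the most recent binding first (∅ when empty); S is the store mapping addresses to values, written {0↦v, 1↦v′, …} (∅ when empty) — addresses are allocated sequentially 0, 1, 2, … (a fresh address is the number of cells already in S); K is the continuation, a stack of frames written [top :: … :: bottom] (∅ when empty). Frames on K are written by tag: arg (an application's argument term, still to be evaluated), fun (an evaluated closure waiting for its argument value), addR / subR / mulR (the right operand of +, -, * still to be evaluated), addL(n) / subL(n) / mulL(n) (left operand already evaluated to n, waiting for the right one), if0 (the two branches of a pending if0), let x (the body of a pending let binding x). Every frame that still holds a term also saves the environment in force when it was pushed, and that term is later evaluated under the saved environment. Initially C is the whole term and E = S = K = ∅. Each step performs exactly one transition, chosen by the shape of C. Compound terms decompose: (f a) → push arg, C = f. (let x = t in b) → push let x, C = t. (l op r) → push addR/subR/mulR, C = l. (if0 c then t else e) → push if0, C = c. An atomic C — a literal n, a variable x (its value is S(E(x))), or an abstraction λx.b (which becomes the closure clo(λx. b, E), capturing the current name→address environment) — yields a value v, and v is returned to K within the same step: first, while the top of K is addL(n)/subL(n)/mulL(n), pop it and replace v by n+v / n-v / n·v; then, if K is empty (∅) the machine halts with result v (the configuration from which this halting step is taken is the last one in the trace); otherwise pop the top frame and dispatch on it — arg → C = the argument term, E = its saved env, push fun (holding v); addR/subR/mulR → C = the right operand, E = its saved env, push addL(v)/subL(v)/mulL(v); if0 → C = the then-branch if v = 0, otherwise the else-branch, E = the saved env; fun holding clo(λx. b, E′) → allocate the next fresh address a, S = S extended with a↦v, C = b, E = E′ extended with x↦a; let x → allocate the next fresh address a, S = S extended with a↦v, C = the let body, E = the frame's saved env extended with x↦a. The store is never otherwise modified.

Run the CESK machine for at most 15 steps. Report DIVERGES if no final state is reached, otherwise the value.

Answer: DIVERGES (no final state within 15 steps)

Machine steps:
step 0: <C=(let loop = 0 in ((λx. (x x)) (λx. (x x)))), E=∅, S=∅, K=∅>
step 1: <C=0, E=∅, S=∅, K=[let loop]>
step 2: <C=((λx. (x x)) (λx. (x x))), E={loop↦0}, S={0↦0}, K=∅>
step 3: <C=(λx. (x x)), E={loop↦0}, S={0↦0}, K=[arg]>
step 4: <C=(λx. (x x)), E={loop↦0}, S={0↦0}, K=[fun]>
step 5: <C=(x x), E={x↦1, loop↦0}, S={0↦0, 1↦clo(λx. (x x), {loop↦0})}, K=∅>
step 6: <C=x, E={x↦1, loop↦0}, S={0↦0, 1↦clo(λx. (x x), {loop↦0})}, K=[arg]>
step 7: <C=x, E={x↦1, loop↦0}, S={0↦0, 1↦clo(λx. (x x), {loop↦0})}, K=[fun]>
step 8: <C=(x x), E={x↦2, loop↦0}, S={0↦0, 1↦clo(λx. (x x), {loop↦0}), 2↦clo(λx. (x x), {loop↦0})}, K=∅>
step 9: <C=x, E={x↦2, loop↦0}, S={0↦0, 1↦clo(λx. (x x), {loop↦0}), 2↦clo(λx. (x x), {loop↦0})}, K=[arg]>
step 10: <C=x, E={x↦2, loop↦0}, S={0↦0, 1↦clo(λx. (x x), {loop↦0}), 2↦clo(λx. (x x), {loop↦0})}, K=[fun]>
step 11: <C=(x x), E={x↦3, loop↦0}, S={0↦0, 1↦clo(λx. (x x), {loop↦0}), 2↦clo(λx. (x x), {loop↦0}), 3↦clo(λx. (x x), {loop↦0})}, K=∅>
step 12: <C=x, E={x↦3, loop↦0}, S={0↦0, 1↦clo(λx. (x x), {loop↦0}), 2↦clo(λx. (x x), {loop↦0}), 3↦clo(λx. (x x), {loop↦0})}, K=[arg]>
step 13: <C=x, E={x↦3, loop↦0}, S={0↦0, 1↦clo(λx. (x x), {loop↦0}), 2↦clo(λx. (x x), {loop↦0}), 3↦clo(λx. (x x), {loop↦0})}, K=[fun]>
step 14: <C=(x x), E={x↦4, loop↦0}, S={0↦0, 1↦clo(λx. (x x), {loop↦0}), 2↦clo(λx. (x x), {loop↦0}), 3↦clo(λx. (x x), {loop↦0}), 4↦clo(λx. (x x), {loop↦0})}, K=∅>
step 15: <C=x, E={x↦4, loop↦0}, S={0↦0, 1↦clo(λx. (x x), {loop↦0}), 2↦clo(λx. (x x), {loop↦0}), 3↦clo(λx. (x x), {loop↦0}), 4↦clo(λx. (x x), {loop↦0})}, K=[arg]>
→ 15 transitions taken and the configuration is still not final: no result within 15 steps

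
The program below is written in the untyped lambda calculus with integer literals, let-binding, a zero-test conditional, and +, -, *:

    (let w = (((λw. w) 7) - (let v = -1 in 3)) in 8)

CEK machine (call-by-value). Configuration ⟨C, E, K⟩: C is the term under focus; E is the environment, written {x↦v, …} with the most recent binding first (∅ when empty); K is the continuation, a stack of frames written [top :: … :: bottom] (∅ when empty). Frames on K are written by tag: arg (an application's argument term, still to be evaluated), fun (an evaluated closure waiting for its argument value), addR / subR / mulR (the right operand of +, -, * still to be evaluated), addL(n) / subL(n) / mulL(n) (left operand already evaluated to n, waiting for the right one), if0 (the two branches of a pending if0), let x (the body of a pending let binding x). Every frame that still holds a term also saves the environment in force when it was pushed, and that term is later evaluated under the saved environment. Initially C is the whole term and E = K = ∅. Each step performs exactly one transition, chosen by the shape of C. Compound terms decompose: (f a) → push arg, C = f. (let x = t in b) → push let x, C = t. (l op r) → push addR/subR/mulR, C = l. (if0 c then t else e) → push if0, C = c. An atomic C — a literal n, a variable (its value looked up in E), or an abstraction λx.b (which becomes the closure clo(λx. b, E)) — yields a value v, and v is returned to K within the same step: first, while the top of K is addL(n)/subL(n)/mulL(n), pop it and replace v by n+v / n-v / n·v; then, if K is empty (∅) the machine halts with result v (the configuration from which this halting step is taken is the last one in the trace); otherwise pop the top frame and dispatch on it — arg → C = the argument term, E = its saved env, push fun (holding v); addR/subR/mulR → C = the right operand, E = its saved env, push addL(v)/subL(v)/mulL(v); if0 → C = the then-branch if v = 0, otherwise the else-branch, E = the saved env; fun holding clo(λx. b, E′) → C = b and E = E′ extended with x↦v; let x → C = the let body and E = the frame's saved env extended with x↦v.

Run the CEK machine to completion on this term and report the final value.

step 0: [C=(let w = (((λw. w) 7) - (let v = -1 in 3)) in 8) | E=∅ | K=∅]
step 1: [C=(((λw. w) 7) - (let v = -1 in 3)) | E=∅ | K=[let w]]
step 2: [C=((λw. w) 7) | E=∅ | K=[subR :: let w]]
step 3: [C=(λw. w) | E=∅ | K=[arg :: subR :: let w]]
step 4: [C=7 | E=∅ | K=[fun :: subR :: let w]]
step 5: [C=w | E={w↦7} | K=[subR :: let w]]
step 6: [C=(let v = -1 in 3) | E=∅ | K=[subL(7) :: let w]]
step 7: [C=-1 | E=∅ | K=[let v :: subL(7) :: let w]]
step 8: [C=3 | E={v↦-1} | K=[subL(7) :: let w]]
step 9: [C=8 | E={w↦4} | K=∅]
→ final value 8

Answer: 8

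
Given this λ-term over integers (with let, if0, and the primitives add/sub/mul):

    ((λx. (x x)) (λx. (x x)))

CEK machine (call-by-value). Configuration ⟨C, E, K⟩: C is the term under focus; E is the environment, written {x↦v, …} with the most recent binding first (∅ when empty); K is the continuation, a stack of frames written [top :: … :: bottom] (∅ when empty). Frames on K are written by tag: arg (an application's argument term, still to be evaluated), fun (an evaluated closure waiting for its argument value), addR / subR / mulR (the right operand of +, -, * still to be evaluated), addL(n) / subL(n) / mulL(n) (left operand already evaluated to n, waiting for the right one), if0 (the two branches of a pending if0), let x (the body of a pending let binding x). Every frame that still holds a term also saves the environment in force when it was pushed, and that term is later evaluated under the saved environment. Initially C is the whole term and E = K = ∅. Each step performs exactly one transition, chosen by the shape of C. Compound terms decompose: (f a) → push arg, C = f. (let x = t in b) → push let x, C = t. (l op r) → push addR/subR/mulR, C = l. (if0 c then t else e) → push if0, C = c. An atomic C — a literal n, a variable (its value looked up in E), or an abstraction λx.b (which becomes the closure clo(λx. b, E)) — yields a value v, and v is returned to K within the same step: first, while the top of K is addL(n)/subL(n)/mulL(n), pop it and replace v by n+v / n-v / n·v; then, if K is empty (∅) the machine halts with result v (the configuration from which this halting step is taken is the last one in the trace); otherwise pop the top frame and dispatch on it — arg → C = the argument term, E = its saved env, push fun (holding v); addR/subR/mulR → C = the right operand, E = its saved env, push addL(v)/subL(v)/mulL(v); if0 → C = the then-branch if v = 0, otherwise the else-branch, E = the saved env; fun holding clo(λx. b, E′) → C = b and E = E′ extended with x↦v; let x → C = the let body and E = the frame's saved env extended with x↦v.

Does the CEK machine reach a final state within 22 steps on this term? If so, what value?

Answer: DIVERGES (no final state within 22 steps)

Derivation:
step 0: [C=((λx. (x x)) (λx. (x x))) | E=∅ | K=∅]
step 1: [C=(λx. (x x)) | E=∅ | K=[arg]]
step 2: [C=(λx. (x x)) | E=∅ | K=[fun]]
step 3: [C=(x x) | E={x↦clo(λx. (x x), ∅)} | K=∅]
step 4: [C=x | E={x↦clo(λx. (x x), ∅)} | K=[arg]]
step 5: [C=x | E={x↦clo(λx. (x x), ∅)} | K=[fun]]
… configuration repeats with period 3 (steps 3–5 recur indefinitely) …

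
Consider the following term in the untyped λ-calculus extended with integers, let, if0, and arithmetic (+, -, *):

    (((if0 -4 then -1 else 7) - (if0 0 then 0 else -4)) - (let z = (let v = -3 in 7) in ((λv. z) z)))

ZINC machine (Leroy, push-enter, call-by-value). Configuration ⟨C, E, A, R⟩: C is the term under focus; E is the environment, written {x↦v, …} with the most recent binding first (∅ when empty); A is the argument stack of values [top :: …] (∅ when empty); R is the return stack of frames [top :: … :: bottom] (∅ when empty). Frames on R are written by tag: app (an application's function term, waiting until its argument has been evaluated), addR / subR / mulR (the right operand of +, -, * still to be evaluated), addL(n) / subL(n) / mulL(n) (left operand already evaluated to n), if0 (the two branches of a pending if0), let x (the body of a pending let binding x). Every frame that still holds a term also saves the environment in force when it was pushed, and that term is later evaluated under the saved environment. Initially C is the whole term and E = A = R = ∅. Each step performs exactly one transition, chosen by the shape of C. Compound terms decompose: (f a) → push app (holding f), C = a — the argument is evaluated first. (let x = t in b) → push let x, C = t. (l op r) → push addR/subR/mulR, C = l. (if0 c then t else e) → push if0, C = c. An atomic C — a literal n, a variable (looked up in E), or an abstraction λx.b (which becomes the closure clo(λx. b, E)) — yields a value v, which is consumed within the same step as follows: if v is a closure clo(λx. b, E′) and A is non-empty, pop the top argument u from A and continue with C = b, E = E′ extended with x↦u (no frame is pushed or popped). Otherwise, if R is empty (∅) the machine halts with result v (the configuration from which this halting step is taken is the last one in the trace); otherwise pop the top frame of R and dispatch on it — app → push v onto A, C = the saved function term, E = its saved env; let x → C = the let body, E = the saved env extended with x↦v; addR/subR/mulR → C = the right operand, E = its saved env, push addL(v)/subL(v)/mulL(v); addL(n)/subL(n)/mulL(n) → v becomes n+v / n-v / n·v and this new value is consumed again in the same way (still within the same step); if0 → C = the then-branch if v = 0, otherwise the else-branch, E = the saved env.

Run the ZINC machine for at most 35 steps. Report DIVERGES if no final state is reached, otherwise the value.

Answer: 0

Execution trace:
t=0: [C=(((if0 -4 then -1 else 7) - (if0 0 then 0 else -4)) - (let z = (let v = -3 in 7) in ((λv. z) z))) | E=∅ | A=∅ | R=∅]
t=1: [C=((if0 -4 then -1 else 7) - (if0 0 then 0 else -4)) | E=∅ | A=∅ | R=[subR]]
t=2: [C=(if0 -4 then -1 else 7) | E=∅ | A=∅ | R=[subR :: subR]]
t=3: [C=-4 | E=∅ | A=∅ | R=[if0 :: subR :: subR]]
t=4: [C=7 | E=∅ | A=∅ | R=[subR :: subR]]
t=5: [C=(if0 0 then 0 else -4) | E=∅ | A=∅ | R=[subL(7) :: subR]]
t=6: [C=0 | E=∅ | A=∅ | R=[if0 :: subL(7) :: subR]]
t=7: [C=0 | E=∅ | A=∅ | R=[subL(7) :: subR]]
t=8: [C=(let z = (let v = -3 in 7) in ((λv. z) z)) | E=∅ | A=∅ | R=[subL(7)]]
t=9: [C=(let v = -3 in 7) | E=∅ | A=∅ | R=[let z :: subL(7)]]
t=10: [C=-3 | E=∅ | A=∅ | R=[let v :: let z :: subL(7)]]
t=11: [C=7 | E={v↦-3} | A=∅ | R=[let z :: subL(7)]]
t=12: [C=((λv. z) z) | E={z↦7} | A=∅ | R=[subL(7)]]
t=13: [C=z | E={z↦7} | A=∅ | R=[app :: subL(7)]]
t=14: [C=(λv. z) | E={z↦7} | A=[7] | R=[subL(7)]]
t=15: [C=z | E={v↦7, z↦7} | A=∅ | R=[subL(7)]]
→ final value 0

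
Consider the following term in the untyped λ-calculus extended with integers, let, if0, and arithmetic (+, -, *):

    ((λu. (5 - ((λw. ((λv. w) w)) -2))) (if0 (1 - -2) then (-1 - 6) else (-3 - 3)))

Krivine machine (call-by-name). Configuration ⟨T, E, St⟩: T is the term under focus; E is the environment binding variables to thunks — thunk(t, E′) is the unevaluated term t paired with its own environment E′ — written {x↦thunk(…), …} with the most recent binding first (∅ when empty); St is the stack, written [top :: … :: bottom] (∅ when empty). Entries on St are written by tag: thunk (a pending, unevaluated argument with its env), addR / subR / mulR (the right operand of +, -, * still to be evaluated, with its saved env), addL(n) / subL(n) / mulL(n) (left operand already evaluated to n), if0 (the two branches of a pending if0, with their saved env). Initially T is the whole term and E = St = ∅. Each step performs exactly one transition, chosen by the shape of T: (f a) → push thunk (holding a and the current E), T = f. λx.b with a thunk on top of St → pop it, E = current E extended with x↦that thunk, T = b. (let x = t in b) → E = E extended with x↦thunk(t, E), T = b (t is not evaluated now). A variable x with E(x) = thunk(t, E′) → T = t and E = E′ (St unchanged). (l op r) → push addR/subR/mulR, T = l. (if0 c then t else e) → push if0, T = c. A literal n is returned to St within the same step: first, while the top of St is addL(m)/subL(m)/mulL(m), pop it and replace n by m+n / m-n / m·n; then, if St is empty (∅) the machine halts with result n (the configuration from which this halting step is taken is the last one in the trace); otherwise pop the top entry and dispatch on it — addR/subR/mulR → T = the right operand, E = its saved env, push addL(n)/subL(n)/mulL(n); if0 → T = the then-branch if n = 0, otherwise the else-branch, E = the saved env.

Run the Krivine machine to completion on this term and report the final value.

Answer: 7

Execution trace:
[0] ⟨T=((λu. (5 - ((λw. ((λv. w) w)) -2))) (if0 (1 - -2) then (-1 - 6) else (-3 - 3))); E=∅; St=∅⟩
[1] ⟨T=(λu. (5 - ((λw. ((λv. w) w)) -2))); E=∅; St=[thunk]⟩
[2] ⟨T=(5 - ((λw. ((λv. w) w)) -2)); E={u↦thunk((if0 (1 - -2) then (-1 - 6) else (-3 - 3)), ∅)}; St=∅⟩
[3] ⟨T=5; E={u↦thunk((if0 (1 - -2) then (-1 - 6) else (-3 - 3)), ∅)}; St=[subR]⟩
[4] ⟨T=((λw. ((λv. w) w)) -2); E={u↦thunk((if0 (1 - -2) then (-1 - 6) else (-3 - 3)), ∅)}; St=[subL(5)]⟩
[5] ⟨T=(λw. ((λv. w) w)); E={u↦thunk((if0 (1 - -2) then (-1 - 6) else (-3 - 3)), ∅)}; St=[thunk :: subL(5)]⟩
[6] ⟨T=((λv. w) w); E={w↦thunk(-2, {u↦thunk((if0 (1 - -2) then (-1 - 6) else (-3 - 3)), ∅)}), u↦thunk((if0 (1 - -2) then (-1 - 6) else (-3 - 3)), ∅)}; St=[subL(5)]⟩
[7] ⟨T=(λv. w); E={w↦thunk(-2, {u↦thunk((if0 (1 - -2) then (-1 - 6) else (-3 - 3)), ∅)}), u↦thunk((if0 (1 - -2) then (-1 - 6) else (-3 - 3)), ∅)}; St=[thunk :: subL(5)]⟩
[8] ⟨T=w; E={v↦thunk(w, {w↦thunk(-2, {u↦thunk((if0 (1 - -2) then (-1 - 6) else (-3 - 3)), ∅)}), u↦thunk((if0 (1 - -2) then (-1 - 6) else (-3 - 3)), ∅)}), w↦thunk(-2, {u↦thunk((if0 (1 - -2) then (-1 - 6) else (-3 - 3)), ∅)}), u↦thunk((if0 (1 - -2) then (-1 - 6) else (-3 - 3)), ∅)}; St=[subL(5)]⟩
[9] ⟨T=-2; E={u↦thunk((if0 (1 - -2) then (-1 - 6) else (-3 - 3)), ∅)}; St=[subL(5)]⟩
→ final value 7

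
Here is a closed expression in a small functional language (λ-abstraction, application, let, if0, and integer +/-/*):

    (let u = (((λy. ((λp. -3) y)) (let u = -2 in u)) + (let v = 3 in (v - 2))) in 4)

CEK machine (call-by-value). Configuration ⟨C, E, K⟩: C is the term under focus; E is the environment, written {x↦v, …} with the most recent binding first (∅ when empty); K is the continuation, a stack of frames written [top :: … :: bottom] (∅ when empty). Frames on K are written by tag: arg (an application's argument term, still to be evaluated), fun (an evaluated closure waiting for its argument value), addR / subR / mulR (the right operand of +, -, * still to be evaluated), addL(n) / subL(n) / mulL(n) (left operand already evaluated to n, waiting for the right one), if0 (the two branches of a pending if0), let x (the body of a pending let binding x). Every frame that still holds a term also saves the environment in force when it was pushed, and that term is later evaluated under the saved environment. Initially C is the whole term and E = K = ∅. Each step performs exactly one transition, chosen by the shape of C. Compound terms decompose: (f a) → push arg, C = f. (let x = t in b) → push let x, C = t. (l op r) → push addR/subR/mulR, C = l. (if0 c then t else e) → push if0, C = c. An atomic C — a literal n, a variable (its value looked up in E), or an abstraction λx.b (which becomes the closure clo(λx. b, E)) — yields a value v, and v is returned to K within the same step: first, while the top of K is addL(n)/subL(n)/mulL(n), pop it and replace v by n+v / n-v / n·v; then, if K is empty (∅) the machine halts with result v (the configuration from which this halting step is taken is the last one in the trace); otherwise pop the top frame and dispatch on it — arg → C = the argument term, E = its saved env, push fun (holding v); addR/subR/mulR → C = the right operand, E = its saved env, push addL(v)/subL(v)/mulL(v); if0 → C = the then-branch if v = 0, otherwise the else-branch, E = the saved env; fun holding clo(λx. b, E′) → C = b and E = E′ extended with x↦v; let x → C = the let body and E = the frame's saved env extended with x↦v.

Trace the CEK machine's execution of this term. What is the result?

0. ⟨C=(let u = (((λy. ((λp. -3) y)) (let u = -2 in u)) + (let v = 3 in (v - 2))) in 4); E=∅; K=∅⟩
1. ⟨C=(((λy. ((λp. -3) y)) (let u = -2 in u)) + (let v = 3 in (v - 2))); E=∅; K=[let u]⟩
2. ⟨C=((λy. ((λp. -3) y)) (let u = -2 in u)); E=∅; K=[addR :: let u]⟩
3. ⟨C=(λy. ((λp. -3) y)); E=∅; K=[arg :: addR :: let u]⟩
4. ⟨C=(let u = -2 in u); E=∅; K=[fun :: addR :: let u]⟩
5. ⟨C=-2; E=∅; K=[let u :: fun :: addR :: let u]⟩
6. ⟨C=u; E={u↦-2}; K=[fun :: addR :: let u]⟩
7. ⟨C=((λp. -3) y); E={y↦-2}; K=[addR :: let u]⟩
8. ⟨C=(λp. -3); E={y↦-2}; K=[arg :: addR :: let u]⟩
9. ⟨C=y; E={y↦-2}; K=[fun :: addR :: let u]⟩
10. ⟨C=-3; E={p↦-2, y↦-2}; K=[addR :: let u]⟩
11. ⟨C=(let v = 3 in (v - 2)); E=∅; K=[addL(-3) :: let u]⟩
12. ⟨C=3; E=∅; K=[let v :: addL(-3) :: let u]⟩
13. ⟨C=(v - 2); E={v↦3}; K=[addL(-3) :: let u]⟩
14. ⟨C=v; E={v↦3}; K=[subR :: addL(-3) :: let u]⟩
15. ⟨C=2; E={v↦3}; K=[subL(3) :: addL(-3) :: let u]⟩
16. ⟨C=4; E={u↦-2}; K=∅⟩
→ final value 4

Answer: 4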